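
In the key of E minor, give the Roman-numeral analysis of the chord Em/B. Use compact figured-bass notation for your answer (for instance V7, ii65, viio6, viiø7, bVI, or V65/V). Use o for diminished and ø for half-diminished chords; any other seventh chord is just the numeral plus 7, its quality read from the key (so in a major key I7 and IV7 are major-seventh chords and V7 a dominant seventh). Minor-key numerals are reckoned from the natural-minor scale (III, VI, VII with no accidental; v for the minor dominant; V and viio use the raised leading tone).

i64

The pitches E-G-B form a minor triad rooted on E.
In E minor, E is the tonic; the diatonic minor triad there is i.
With B in the bass the chord is in second inversion, so the figured bass is 64.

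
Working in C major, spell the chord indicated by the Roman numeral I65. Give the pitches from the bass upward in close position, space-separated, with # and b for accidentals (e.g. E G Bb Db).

E G B C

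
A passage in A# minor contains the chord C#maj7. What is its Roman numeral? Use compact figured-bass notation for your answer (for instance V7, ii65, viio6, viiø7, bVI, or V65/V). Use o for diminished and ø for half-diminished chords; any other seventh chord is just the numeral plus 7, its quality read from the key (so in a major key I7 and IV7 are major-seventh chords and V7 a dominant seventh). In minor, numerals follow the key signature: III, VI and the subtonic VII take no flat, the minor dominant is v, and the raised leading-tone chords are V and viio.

III7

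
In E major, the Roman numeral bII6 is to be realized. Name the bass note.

bII in E major has root F; the chord is F-A-C.
The figure 6 means first inversion — the third is in the bass.

A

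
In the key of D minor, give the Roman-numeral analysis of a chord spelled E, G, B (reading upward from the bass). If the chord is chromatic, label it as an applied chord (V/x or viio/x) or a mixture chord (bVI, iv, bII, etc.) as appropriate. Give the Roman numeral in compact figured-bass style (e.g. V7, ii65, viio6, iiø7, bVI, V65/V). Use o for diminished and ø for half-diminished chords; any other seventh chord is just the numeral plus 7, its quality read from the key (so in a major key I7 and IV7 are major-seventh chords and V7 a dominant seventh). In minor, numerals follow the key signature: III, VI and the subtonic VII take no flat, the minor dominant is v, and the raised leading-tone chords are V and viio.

ii

The pitches E-G-B form a minor triad rooted on E.
E is the second degree of D minor. This is the minor supertonic, borrowed from the parallel major (the Dorian ii).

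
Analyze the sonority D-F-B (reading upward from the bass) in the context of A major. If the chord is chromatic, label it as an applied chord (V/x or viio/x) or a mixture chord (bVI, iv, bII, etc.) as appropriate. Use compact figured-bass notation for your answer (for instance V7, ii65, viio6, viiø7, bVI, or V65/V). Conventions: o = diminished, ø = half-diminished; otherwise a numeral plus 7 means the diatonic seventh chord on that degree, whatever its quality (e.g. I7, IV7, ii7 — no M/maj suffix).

Stacked in thirds the chord is B-D-F: a diminished triad on B.
B is the second degree of A major. This is the diminished supertonic triad, borrowed from the parallel minor.
With D in the bass the chord is in first inversion, so the figured bass is 6.

iio6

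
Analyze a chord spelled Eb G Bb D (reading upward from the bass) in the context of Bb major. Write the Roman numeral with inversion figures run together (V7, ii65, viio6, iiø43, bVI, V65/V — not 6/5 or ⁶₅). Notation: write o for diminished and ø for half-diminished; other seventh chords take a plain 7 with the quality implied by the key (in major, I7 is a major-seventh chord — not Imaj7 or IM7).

IV7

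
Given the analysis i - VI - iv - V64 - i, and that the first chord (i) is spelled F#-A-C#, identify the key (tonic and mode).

F# minor

i is given as F#-A-C# — a minor triad with root F#.
If F# is scale degree 1 and the mode makes that degree carry a minor triad, the tonic is F# and the mode is minor.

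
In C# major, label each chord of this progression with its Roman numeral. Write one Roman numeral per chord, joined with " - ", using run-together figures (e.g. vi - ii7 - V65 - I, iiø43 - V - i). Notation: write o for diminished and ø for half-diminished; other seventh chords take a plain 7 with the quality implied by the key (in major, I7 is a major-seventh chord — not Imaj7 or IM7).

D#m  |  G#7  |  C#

ii - V7 - I

D#m: root D# is the supertonic; minor triad there is ii.
G#7 has root G#, degree 5 in C# major, so V7.
C# has root C#, degree 1 in C# major, so I.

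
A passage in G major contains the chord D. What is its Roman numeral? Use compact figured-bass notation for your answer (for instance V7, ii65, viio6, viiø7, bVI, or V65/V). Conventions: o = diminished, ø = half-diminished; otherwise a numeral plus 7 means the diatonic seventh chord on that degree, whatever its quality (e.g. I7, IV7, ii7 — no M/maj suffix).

V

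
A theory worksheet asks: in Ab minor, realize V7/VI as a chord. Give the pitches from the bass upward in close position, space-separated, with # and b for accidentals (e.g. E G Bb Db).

The slash means an applied dominant: we want the dominant of VI. In Ab minor, VI is Fb major, and its dominant is built on Cb.
Building a dominant seventh chord on Cb gives Cb-Eb-Gb-Bbb.

Cb Eb Gb Bbb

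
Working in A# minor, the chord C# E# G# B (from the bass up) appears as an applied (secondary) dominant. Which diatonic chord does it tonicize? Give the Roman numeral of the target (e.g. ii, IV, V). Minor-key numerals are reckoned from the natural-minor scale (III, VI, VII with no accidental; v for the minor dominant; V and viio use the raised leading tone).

VI

The chord is a dominant seventh chord on C#.
A dominant resolves down a perfect fifth: C# → F#. In A# minor, F# is scale degree 6, i.e. VI.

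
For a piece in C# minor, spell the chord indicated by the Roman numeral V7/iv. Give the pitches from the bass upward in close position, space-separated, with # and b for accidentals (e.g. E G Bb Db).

The slash means an applied dominant: we want the dominant of iv. In C# minor, iv is F# minor, and its dominant is built on C#.
Building a dominant seventh chord on C# gives C#-E#-G#-B.

C# E# G# B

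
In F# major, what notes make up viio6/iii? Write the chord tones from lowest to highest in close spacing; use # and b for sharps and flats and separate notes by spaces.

B# D# G##

The slash marks an applied leading-tone chord: viio of iii. In F# major, iii is A#, so the leading tone to it is G##, a half step below.
Building a diminished triad on G## gives G##-B#-D#.
The figured bass 6 indicates first inversion, placing the third (B#) in the bass: B#-D#-G##.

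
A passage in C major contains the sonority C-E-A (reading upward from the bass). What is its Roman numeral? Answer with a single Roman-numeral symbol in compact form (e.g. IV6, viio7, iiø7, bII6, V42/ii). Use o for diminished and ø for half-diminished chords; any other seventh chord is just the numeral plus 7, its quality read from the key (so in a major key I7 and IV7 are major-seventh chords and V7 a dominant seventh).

The pitches A-C-E form a minor triad rooted on A.
A is scale degree 6 in C major, and a minor triad on that degree is written vi.
With C in the bass the chord is in first inversion, so the figured bass is 6.

vi6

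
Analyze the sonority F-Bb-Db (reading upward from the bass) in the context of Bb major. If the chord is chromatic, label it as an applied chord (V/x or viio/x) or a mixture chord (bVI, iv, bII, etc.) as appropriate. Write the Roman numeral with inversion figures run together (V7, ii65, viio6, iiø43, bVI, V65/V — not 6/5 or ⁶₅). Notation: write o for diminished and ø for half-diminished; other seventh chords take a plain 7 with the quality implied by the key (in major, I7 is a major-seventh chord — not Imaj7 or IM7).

i64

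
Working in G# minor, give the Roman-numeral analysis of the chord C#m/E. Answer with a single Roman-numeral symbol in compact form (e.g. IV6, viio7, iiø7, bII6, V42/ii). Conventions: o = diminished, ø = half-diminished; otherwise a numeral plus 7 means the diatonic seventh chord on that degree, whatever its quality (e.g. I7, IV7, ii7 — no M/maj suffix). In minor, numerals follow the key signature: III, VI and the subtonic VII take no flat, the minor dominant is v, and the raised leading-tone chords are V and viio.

iv6

The pitches C#-E-G# form a minor triad rooted on C#.
C# is scale degree 4 in G# minor, and a minor triad on that degree is written iv.
With E in the bass the chord is in first inversion, so the figured bass is 6.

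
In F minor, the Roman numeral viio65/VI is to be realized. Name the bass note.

The applied chord viio65/VI is rooted on C: C-Eb-Gb-Bbb.
The figure 65 means first inversion — the third is in the bass.

Eb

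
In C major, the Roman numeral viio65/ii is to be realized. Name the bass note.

E

The applied chord viio65/ii is rooted on C#: C#-E-G-Bb.
The figure 65 means first inversion — the third is in the bass.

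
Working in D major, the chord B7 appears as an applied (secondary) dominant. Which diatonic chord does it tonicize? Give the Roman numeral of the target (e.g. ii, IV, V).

The chord is a dominant seventh chord on B.
A dominant resolves down a perfect fifth: B → E. In D major, E is scale degree 2, i.e. ii.

ii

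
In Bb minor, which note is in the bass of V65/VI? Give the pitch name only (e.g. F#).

The applied chord V65/VI is rooted on Db: Db-F-Ab-Cb.
The figure 65 means first inversion — the third is in the bass.

F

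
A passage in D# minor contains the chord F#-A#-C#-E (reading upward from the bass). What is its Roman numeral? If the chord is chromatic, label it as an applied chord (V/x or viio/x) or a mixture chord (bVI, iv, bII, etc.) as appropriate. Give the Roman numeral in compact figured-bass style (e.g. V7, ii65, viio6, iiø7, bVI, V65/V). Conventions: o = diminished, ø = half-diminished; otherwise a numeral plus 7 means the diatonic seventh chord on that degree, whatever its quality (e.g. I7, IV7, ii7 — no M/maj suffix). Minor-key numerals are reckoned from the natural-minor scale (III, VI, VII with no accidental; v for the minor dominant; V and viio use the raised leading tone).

V7/VI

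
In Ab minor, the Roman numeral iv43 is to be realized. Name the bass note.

iv in Ab minor has root Db; the chord is Db-Fb-Ab-Cb.
The figure 43 means second inversion — the fifth is in the bass.

Ab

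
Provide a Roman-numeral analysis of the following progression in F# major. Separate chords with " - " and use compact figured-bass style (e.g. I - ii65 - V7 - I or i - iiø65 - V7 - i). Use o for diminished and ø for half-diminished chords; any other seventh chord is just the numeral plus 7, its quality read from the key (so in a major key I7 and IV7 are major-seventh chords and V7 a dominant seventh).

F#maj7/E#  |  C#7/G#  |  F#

I42 - V43 - I

F#maj7/E# has root F#, degree 1 in F# major, so I42.
C#7/G# has root C#, degree 5 in F# major, so V43.
F# has root F#, degree 1 in F# major, so I.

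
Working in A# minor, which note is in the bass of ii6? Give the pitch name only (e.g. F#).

D#

ii in A# minor has root B#; the chord is B#-D#-F##.
The figure 6 means first inversion — the third is in the bass.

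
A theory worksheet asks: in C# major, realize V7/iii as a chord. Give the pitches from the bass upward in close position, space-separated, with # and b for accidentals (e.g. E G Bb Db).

B# D## F## A#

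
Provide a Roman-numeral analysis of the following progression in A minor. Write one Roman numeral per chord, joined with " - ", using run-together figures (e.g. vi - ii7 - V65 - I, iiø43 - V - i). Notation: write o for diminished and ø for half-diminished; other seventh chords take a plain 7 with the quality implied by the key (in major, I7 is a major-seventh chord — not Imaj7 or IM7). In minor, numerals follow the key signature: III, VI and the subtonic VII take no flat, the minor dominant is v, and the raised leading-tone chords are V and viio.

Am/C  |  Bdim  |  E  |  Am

Am/C: minor triad on A = scale degree 1 → i6.
Bdim: diminished triad on B = scale degree 2 → iio.
E: major triad on E = scale degree 5 → V.
Am: minor triad on A = scale degree 1 → i.

i6 - iio - V - i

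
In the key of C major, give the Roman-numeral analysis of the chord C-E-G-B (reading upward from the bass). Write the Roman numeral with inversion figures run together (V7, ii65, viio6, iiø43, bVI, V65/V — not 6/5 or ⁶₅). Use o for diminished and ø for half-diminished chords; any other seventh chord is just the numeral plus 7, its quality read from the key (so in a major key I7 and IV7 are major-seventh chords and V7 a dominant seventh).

Stacked in thirds the chord is C-E-G-B: a major seventh chord on C.
In C major, C is the tonic; the diatonic major seventh chord there is I7.

I7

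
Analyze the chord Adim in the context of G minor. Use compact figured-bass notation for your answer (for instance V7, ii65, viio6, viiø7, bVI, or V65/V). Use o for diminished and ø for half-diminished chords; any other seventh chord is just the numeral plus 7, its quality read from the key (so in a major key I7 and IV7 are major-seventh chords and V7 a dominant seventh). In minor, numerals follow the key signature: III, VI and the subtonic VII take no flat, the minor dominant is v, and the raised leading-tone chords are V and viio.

The pitches A-C-Eb form a diminished triad rooted on A.
A is scale degree 2 in G minor, and a diminished triad on that degree is written iio.

iio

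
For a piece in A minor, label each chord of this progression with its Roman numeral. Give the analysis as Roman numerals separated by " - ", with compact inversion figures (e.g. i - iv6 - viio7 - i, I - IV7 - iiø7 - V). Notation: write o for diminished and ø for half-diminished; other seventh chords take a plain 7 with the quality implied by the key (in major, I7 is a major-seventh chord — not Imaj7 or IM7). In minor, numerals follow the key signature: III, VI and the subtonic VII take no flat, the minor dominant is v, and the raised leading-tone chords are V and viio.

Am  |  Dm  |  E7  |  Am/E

i - iv - V7 - i64

Am has root A, degree 1 in A minor, so i.
Dm: minor triad on D = scale degree 4 → iv.
E7: dominant seventh chord on E = scale degree 5 → V7.
Am/E: minor triad on A = scale degree 1 → i64.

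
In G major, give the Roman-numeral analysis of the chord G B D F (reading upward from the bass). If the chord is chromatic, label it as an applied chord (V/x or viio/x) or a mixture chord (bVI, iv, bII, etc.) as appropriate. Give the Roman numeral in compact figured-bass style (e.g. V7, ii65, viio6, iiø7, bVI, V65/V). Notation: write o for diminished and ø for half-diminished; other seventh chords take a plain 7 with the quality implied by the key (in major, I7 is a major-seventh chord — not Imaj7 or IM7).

V7/IV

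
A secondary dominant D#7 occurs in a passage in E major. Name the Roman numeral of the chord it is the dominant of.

The chord is a dominant seventh chord on D#.
A dominant resolves down a perfect fifth: D# → G#. In E major, G# is scale degree 3, i.e. iii.

iii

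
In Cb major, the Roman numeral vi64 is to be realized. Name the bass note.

Eb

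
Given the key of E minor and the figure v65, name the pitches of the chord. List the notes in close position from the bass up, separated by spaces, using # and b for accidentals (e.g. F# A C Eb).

In E minor, scale degree 5 is B, and the diatonic chord built there is a minor seventh chord.
Stacking thirds from B gives B-D-F#-A.
With the 65 figure the chord is in first inversion; from the bass D upward in close position it reads D-F#-A-B.

D F# A B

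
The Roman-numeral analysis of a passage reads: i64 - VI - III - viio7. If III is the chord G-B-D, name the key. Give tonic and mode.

E minor

The anchor chord is a major triad on G, labeled III.
If G is scale degree 3 and the mode makes that degree carry a major triad, the tonic is E and the mode is minor.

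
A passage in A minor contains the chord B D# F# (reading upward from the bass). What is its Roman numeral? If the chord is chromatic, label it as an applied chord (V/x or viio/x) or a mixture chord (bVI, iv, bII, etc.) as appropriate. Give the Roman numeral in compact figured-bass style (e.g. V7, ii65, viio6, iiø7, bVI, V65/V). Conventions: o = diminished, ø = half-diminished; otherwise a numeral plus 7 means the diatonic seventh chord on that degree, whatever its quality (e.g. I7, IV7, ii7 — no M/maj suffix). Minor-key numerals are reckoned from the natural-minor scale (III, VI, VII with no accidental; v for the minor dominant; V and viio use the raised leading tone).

Stacked in thirds the chord is B-D#-F#: a major triad on B.
B is not a diatonic chord root with this quality in A minor, but it lies a perfect fifth above E (V), so the chord functions as an applied dominant of V.

V/V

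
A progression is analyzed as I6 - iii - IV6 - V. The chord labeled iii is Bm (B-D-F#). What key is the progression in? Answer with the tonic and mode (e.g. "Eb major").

G major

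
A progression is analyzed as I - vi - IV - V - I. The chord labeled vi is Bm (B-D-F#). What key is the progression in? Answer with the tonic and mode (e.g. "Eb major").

D major

The anchor chord is a minor triad on B, labeled vi.
vi on B implies B is the submediant; that puts the tonic at D, and the lowercase numeral fits major mode.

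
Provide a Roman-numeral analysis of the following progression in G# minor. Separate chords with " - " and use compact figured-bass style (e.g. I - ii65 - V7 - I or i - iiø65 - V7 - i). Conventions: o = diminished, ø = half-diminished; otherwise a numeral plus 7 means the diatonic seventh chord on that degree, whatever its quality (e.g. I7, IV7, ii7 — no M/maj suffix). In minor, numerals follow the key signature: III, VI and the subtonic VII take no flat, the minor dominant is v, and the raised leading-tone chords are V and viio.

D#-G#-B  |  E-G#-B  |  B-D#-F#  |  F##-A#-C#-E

D#-G#-B has root G#, degree 1 in G# minor, so i64.
E-G#-B has root E, degree 6 in G# minor, so VI.
B-D#-F# has root B, degree 3 in G# minor, so III.
F##-A#-C#-E: root F## is the leading tone; fully diminished seventh chord there is viio7.

i64 - VI - III - viio7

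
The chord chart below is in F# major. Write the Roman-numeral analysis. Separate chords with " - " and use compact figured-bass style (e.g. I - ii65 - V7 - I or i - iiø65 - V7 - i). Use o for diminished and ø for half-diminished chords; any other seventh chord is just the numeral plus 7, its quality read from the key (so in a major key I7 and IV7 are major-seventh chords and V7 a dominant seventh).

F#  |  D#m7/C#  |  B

F# has root F#, degree 1 in F# major, so I.
D#m7/C# has root D#, degree 6 in F# major, so vi42.
B: major triad on B = scale degree 4 → IV.

I - vi42 - IV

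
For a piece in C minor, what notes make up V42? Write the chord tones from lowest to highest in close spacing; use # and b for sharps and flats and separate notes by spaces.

In C minor, scale degree 5 is G. The dominant is major (leading tone raised), so V is a dominant seventh chord.
That chord is spelled G-B-D-F.
The figured bass 42 indicates third inversion, placing the seventh (F) in the bass: F-G-B-D.

F G B D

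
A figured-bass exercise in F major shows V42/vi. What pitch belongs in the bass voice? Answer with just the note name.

G

The applied chord V42/vi is rooted on A: A-C#-E-G.
The figure 42 means third inversion — the seventh is in the bass.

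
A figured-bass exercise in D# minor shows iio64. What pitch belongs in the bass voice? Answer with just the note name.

B

iio in D# minor has root E#; the chord is E#-G#-B.
The figure 64 means second inversion — the fifth is in the bass.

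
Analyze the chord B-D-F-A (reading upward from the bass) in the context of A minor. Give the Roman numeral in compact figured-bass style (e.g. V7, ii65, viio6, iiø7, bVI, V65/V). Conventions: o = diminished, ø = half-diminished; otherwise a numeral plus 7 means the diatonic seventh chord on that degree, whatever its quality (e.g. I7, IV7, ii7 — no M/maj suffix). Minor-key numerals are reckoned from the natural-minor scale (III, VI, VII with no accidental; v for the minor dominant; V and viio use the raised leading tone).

iiø7

The pitches B-D-F-A form a half-diminished seventh chord rooted on B.
B is scale degree 2 in A minor, and a half-diminished seventh chord on that degree is written iiø7.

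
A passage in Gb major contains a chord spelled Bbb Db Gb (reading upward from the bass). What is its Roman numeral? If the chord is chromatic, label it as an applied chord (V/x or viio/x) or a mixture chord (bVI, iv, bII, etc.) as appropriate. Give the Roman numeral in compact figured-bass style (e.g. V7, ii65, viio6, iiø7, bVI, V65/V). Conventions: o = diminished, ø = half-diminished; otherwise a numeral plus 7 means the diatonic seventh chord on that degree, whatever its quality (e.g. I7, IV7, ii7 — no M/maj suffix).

i6

The pitches Gb-Bbb-Db form a minor triad rooted on Gb.
Gb is the first degree of Gb major. This is the minor tonic, borrowed from the parallel minor.
With Bbb in the bass the chord is in first inversion, so the figured bass is 6.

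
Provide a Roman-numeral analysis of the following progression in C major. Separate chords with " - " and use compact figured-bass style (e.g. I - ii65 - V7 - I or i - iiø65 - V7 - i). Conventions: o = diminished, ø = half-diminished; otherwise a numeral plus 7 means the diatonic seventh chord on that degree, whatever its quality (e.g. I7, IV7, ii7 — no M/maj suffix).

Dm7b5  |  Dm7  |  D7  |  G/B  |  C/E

Dm7b5: D with this quality isn't in the key; it's iiø7, borrowed from the parallel minor.
Dm7: root D is the supertonic; minor seventh chord there is ii7.
D7: a dominant seventh chord on D, the applied dominant of V → V7/V.
G/B: root G is the dominant; major triad there is V6.
C/E: major triad on C = scale degree 1 → I6.

iiø7 - ii7 - V7/V - V6 - I6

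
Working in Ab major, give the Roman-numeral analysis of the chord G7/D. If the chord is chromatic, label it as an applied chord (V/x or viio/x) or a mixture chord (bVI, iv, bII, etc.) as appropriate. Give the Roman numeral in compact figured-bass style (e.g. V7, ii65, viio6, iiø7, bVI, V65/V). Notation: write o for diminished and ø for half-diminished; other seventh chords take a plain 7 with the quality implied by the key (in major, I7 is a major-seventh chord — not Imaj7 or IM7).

V43/iii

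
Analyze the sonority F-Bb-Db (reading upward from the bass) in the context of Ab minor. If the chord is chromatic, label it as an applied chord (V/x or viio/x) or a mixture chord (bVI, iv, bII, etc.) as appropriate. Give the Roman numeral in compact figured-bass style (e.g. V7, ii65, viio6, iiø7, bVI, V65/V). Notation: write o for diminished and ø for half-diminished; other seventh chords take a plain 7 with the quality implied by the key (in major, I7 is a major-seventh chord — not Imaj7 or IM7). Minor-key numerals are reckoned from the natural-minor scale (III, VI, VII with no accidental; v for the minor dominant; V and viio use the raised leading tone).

ii64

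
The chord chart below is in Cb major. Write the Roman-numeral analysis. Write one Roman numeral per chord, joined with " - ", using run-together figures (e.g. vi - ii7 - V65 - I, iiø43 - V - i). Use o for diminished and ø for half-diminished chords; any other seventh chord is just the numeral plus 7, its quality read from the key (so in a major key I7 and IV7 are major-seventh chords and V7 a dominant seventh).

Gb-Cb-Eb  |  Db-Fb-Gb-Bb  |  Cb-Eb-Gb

Gb-Cb-Eb has root Cb, degree 1 in Cb major, so I64.
Db-Fb-Gb-Bb: dominant seventh chord on Gb = scale degree 5 → V43.
Cb-Eb-Gb: root Cb is the tonic; major triad there is I.

I64 - V43 - I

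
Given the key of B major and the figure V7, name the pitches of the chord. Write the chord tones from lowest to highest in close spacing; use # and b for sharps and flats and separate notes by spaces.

The numeral's case and figure indicate a dominant seventh chord. In B major its root, scale degree 5, is F#.
Stacking thirds from F# gives F#-A#-C#-E.

F# A# C# E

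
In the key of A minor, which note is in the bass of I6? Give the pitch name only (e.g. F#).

I in A minor has root A; the chord is A-C#-E.
The figure 6 means first inversion — the third is in the bass.

C#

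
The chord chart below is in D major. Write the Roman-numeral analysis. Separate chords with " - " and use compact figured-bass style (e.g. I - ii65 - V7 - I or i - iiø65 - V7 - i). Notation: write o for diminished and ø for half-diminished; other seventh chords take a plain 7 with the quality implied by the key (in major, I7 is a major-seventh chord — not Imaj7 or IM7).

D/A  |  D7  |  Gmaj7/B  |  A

I64 - V7/IV - IV65 - V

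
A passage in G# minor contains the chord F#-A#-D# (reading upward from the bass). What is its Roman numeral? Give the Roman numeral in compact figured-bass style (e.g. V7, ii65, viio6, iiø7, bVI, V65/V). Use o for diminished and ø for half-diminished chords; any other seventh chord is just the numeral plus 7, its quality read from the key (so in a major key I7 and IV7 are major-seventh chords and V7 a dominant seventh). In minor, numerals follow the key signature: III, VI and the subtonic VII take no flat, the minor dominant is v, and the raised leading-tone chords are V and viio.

v6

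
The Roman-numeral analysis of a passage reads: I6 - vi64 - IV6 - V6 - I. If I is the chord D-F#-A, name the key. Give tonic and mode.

D major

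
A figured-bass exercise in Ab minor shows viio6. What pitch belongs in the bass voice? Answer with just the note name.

Bb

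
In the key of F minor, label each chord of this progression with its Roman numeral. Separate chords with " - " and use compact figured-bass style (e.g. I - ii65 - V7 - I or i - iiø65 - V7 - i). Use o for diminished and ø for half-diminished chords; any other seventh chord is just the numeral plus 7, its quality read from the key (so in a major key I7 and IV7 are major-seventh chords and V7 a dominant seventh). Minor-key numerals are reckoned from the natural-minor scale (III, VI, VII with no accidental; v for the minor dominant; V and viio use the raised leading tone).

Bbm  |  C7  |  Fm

iv - V7 - i

Bbm has root Bb, degree 4 in F minor, so iv.
C7: dominant seventh chord on C = scale degree 5 → V7.
Fm: minor triad on F = scale degree 1 → i.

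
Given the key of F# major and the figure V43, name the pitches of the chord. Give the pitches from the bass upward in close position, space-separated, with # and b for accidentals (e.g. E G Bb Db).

The numeral's case and figure indicate a dominant seventh chord. In F# major its root, the dominant, is C#.
Stacking thirds from C# gives C#-E#-G#-B.
The figured bass 43 indicates second inversion, placing the fifth (G#) in the bass: G#-B-C#-E#.

G# B C# E#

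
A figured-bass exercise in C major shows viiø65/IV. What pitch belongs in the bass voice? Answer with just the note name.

The applied chord viiø65/IV is rooted on E: E-G-Bb-D.
The figure 65 means first inversion — the third is in the bass.

G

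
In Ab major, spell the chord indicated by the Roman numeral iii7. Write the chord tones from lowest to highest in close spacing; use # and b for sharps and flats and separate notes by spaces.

C Eb G Bb

The numeral's case and figure indicate a minor seventh chord. In Ab major its root, the third degree, is C.
That chord is spelled C-Eb-G-Bb.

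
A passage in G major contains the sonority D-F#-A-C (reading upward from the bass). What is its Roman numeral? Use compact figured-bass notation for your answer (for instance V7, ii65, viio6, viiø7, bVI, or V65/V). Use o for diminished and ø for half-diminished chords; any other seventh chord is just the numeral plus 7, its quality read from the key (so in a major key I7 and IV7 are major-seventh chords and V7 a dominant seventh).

V7

Stacked in thirds the chord is D-F#-A-C: a dominant seventh chord on D.
D is scale degree 5 in G major, and a dominant seventh chord on that degree is written V7.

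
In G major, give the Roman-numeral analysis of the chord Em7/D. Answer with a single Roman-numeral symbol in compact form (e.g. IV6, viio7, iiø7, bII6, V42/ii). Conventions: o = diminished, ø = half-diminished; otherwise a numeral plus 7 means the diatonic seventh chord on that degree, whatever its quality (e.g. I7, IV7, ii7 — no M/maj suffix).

vi42

Stacked in thirds the chord is E-G-B-D: a minor seventh chord on E.
In G major, E is the submediant; the diatonic minor seventh chord there is vi7.
With D in the bass the chord is in third inversion, so the figured bass is 42.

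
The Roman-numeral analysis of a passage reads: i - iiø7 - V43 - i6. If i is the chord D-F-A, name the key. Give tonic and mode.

The anchor chord is a minor triad on D, labeled i.
If D is scale degree 1 and the mode makes that degree carry a minor triad, the tonic is D and the mode is minor.

D minor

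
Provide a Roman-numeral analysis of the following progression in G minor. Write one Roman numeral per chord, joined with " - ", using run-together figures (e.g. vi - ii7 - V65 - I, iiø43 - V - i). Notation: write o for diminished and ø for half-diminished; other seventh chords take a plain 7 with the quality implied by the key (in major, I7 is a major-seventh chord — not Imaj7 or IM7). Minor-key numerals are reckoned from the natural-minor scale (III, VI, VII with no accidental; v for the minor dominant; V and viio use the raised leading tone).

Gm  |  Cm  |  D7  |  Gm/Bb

i - iv - V7 - i6

Gm: minor triad on G = scale degree 1 → i.
Cm has root C, degree 4 in G minor, so iv.
D7: dominant seventh chord on D = scale degree 5 → V7.
Gm/Bb: root G is the tonic; minor triad there is i6.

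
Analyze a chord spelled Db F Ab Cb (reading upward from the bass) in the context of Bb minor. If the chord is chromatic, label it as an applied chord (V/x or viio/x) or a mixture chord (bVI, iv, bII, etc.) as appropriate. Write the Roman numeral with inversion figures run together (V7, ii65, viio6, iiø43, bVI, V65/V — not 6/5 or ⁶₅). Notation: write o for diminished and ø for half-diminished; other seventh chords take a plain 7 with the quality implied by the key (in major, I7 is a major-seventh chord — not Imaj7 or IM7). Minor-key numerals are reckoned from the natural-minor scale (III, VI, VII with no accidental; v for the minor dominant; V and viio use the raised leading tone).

The pitches Db-F-Ab-Cb form a dominant seventh chord rooted on Db.
Db is not a diatonic chord root with this quality in Bb minor, but it lies a perfect fifth above Gb (VI), so the chord functions as an applied dominant of VI.

V7/VI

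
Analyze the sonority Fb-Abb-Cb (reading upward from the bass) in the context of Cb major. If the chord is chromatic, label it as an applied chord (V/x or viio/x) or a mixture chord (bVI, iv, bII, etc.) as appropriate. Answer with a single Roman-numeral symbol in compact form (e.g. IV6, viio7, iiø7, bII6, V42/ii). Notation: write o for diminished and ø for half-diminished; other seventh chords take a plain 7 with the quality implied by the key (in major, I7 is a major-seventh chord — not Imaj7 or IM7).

Stacked in thirds the chord is Fb-Abb-Cb: a minor triad on Fb.
Fb is the fourth degree of Cb major. This is the minor subdominant, borrowed from the parallel minor.

iv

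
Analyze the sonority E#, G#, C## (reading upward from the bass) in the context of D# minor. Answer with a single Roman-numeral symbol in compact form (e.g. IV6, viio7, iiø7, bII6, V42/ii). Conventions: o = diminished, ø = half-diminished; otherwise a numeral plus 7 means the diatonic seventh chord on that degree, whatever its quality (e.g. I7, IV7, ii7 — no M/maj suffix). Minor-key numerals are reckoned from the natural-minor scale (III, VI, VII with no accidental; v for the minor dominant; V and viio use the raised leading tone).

viio6

The pitches C##-E#-G# form a diminished triad rooted on C##.
C## is scale degree 7 in D# minor, and a diminished triad on that degree is written viio.
With E# in the bass the chord is in first inversion, so the figured bass is 6.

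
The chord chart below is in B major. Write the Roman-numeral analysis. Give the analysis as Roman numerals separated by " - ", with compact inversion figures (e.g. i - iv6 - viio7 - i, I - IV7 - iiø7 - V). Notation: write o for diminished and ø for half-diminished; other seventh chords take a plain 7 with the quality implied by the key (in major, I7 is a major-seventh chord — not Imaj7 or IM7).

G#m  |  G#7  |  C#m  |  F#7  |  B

vi - V7/ii - ii - V7 - I

G#m: root G# is the submediant; minor triad there is vi.
G#7: chromatic; G# is V of ii, so V7/ii.
C#m has root C#, degree 2 in B major, so ii.
F#7: dominant seventh chord on F# = scale degree 5 → V7.
B has root B, degree 1 in B major, so I.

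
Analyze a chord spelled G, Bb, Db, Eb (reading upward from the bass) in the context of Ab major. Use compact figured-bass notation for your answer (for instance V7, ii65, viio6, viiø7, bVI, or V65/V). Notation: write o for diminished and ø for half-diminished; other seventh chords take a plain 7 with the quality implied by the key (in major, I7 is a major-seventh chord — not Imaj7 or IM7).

The pitches Eb-G-Bb-Db form a dominant seventh chord rooted on Eb.
Eb is scale degree 5 in Ab major, and a dominant seventh chord on that degree is written V7.
With G in the bass the chord is in first inversion, so the figured bass is 65.

V65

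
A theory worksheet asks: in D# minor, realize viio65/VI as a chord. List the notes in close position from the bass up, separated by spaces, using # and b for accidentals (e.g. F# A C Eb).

C# E G A#

The slash marks an applied leading-tone chord: viio of VI. In D# minor, VI is B, so the leading tone to it is A#, a half step below.
Building a fully diminished seventh chord on A# gives A#-C#-E-G.
With the 65 figure the chord is in first inversion; from the bass C# upward in close position it reads C#-E-G-A#.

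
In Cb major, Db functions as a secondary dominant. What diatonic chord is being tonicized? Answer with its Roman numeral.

The chord is a major triad on Db.
A dominant resolves down a perfect fifth: Db → Gb. In Cb major, Gb is scale degree 5, i.e. V.

V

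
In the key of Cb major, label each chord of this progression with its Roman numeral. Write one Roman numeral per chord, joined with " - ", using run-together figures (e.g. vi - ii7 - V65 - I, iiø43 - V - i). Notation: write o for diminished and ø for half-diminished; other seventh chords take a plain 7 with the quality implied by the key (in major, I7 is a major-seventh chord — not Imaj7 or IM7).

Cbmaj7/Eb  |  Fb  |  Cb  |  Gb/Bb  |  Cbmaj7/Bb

Cbmaj7/Eb: root Cb is the tonic; major seventh chord there is I65.
Fb: root Fb is the subdominant; major triad there is IV.
Cb: root Cb is the tonic; major triad there is I.
Gb/Bb: root Gb is the dominant; major triad there is V6.
Cbmaj7/Bb: major seventh chord on Cb = scale degree 1 → I42.

I65 - IV - I - V6 - I42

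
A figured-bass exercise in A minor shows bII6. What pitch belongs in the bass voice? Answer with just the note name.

D

bII in A minor has root Bb; the chord is Bb-D-F.
The figure 6 means first inversion — the third is in the bass.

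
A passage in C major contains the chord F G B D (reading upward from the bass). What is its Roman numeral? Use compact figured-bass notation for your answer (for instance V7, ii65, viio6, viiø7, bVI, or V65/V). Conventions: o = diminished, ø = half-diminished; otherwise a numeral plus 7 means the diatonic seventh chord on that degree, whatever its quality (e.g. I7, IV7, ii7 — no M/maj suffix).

V42

The pitches G-B-D-F form a dominant seventh chord rooted on G.
In C major, G is the dominant; the diatonic dominant seventh chord there is V7.
With F in the bass the chord is in third inversion, so the figured bass is 42.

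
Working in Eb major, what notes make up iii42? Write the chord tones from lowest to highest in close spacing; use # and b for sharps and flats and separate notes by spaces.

In Eb major, the third degree is G, and the diatonic chord built there is a minor seventh chord.
Stacking thirds from G gives G-Bb-D-F.
With the 42 figure the chord is in third inversion; from the bass F upward in close position it reads F-G-Bb-D.

F G Bb D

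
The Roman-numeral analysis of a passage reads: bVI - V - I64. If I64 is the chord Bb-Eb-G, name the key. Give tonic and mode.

The chord Eb/Bb is a major triad rooted on Eb; its label is I64.
If Eb is scale degree 1 and the mode makes that degree carry a major triad, the tonic is Eb and the mode is major.

Eb major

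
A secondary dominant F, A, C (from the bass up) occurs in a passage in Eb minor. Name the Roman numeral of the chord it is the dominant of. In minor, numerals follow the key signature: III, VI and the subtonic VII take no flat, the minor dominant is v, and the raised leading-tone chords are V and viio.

The chord is a major triad on F.
A dominant resolves down a perfect fifth: F → Bb. In Eb minor, Bb is scale degree 5, i.e. V.

V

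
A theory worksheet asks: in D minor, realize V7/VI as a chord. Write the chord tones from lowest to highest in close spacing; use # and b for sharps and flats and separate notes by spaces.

F A C Eb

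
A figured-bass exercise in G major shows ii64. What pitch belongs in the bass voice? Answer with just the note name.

E

ii in G major has root A; the chord is A-C-E.
The figure 64 means second inversion — the fifth is in the bass.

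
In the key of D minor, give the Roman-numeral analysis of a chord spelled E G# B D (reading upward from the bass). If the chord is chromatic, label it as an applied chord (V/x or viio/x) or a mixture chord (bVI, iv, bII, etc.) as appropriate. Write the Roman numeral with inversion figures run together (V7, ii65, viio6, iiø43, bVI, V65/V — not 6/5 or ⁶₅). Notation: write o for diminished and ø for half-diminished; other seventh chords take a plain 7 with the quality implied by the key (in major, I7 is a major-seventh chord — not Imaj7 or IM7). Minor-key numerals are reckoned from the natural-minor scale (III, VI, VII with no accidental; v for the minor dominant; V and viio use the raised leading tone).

V7/V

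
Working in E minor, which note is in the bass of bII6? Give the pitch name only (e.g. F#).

A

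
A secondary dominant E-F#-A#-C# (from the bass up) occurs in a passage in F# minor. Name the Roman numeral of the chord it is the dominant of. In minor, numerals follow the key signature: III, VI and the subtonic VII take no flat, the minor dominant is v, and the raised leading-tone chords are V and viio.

The chord is a dominant seventh chord on F#.
A dominant resolves down a perfect fifth: F# → B. In F# minor, B is scale degree 4, i.e. iv.

iv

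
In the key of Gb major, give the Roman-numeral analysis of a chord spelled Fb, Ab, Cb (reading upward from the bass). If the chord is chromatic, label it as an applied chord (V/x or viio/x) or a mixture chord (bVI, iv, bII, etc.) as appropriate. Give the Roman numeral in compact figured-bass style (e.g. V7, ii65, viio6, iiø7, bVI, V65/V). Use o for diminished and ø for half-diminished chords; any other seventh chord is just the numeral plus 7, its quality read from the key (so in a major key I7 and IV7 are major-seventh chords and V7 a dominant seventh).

bVII

Stacked in thirds the chord is Fb-Ab-Cb: a major triad on Fb.
Fb is the lowered seventh degree of Gb major (diatonic 7 would be F). This is a major triad on the lowered seventh degree (the subtonic), borrowed from the parallel minor.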